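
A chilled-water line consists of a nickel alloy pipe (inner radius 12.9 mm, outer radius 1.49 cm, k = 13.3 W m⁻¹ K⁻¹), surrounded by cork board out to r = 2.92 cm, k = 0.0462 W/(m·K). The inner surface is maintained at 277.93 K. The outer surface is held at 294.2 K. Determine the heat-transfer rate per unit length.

Q' = 7.01 W/m

Treat each layer as a resistance in series:
  R'_nickel alloy = ln(0.0149/0.0129)/(2πk) = 0.1441/(2π·13.3) = 0.001725 m·K/W
  R'_cork board = ln(0.0292/0.0149)/(2πk) = 0.6728/(2π·0.0462) = 2.318 m·K/W
ΣR = 0.001725 + 2.318 = 2.320 m·K/W
Q' = ΔT/ΣR = (277.93 K − 294.2 K)/2.320 = -7.01 W/m
(Negative Q' ⇒ heat flows inward; heat gain = 7.01 W/m.)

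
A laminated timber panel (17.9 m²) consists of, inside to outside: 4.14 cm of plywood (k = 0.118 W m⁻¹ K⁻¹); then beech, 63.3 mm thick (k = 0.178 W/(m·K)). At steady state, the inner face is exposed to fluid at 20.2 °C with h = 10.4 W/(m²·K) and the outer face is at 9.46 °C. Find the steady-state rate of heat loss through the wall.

Q = 240 W

Treat each layer as a resistance in series:
  R_conv,in = 1/(hA) = 1/(10.4·17.9) = 0.005372 K/W
  R_plywood = L/(kA) = 0.0414/(0.118·17.9) = 0.01960 K/W
  R_beech = L/(kA) = 0.0633/(0.178·17.9) = 0.01987 K/W
ΣR = 0.005372 + 0.01960 + 0.01987 = 0.04484 K/W
Q = ΔT/ΣR = (20.2 °C − 9.46 °C)/0.04484 = 240 W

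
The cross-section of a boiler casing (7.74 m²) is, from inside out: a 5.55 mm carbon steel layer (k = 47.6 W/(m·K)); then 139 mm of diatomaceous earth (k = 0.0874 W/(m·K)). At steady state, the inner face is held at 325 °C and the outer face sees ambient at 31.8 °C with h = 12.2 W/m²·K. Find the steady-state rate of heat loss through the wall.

Q = 1360 W

Treat each layer as a resistance in series:
  R_carbon steel = L/(kA) = 0.00555/(47.6·7.74) = 1.506×10^-5 K/W
  R_diatomaceous earth = L/(kA) = 0.139/(0.0874·7.74) = 0.2055 K/W
  R_conv,out = 1/(hA) = 1/(12.2·7.74) = 0.01059 K/W
ΣR = 1.506×10^-5 + 0.2055 + 0.01059 = 0.2161 K/W
Q = ΔT/ΣR = (325 °C − 31.8 °C)/0.2161 = 1360 W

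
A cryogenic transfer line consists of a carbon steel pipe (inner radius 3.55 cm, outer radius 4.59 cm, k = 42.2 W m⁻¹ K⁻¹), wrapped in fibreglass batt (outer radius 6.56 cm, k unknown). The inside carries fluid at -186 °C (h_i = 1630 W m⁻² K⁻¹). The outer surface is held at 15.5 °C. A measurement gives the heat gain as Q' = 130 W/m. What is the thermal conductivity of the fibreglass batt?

k = 0.0368 W/m·K

ΣR = ΔT/Q' = |-186 − 15.5|/130 = 1.550 m·K/W
Known resistances:
  R'_conv,in = 1/(2πr h) = 1/(2π·0.0355·1630) = 0.002750 m·K/W
  R'_carbon steel = ln(0.0459/0.0355)/(2πk) = 0.2569/(2π·42.2) = 9.690×10^-4 m·K/W
R_fibreglass batt = ΣR − ΣR_known = 1.550 − 0.003719 = 1.546 m·K/W
ln(r₂/r₁)/(2πk) = 1.546 ⇒ k = 0.3571/(2π·1.546) = 0.0368 W/m·K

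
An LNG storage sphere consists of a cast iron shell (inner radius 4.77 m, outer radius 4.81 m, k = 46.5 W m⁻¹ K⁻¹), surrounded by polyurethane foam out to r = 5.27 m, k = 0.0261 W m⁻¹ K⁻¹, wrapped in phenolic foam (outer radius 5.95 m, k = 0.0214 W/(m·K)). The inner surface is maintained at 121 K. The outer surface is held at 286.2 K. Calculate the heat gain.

Series thermal resistances, inner to outer:
  R_cast iron = (1/4.77 − 1/4.81)/(4πk) = 0.001743/(4π·46.5) = 2.984×10^-6 K/W
  R_polyurethane foam = (1/4.81 − 1/5.27)/(4πk) = 0.01815/(4π·0.0261) = 0.05533 K/W
  R_phenolic foam = (1/5.27 − 1/5.95)/(4πk) = 0.02169/(4π·0.0214) = 0.08064 K/W
ΣR = 2.984×10^-6 + 0.05533 + 0.08064 = 0.1360 K/W
Q = ΔT/ΣR = (121 K − 286.2 K)/0.1360 = -1210 W
(Negative Q ⇒ heat flows inward; heat gain = 1210 W.)

Q = 1210 W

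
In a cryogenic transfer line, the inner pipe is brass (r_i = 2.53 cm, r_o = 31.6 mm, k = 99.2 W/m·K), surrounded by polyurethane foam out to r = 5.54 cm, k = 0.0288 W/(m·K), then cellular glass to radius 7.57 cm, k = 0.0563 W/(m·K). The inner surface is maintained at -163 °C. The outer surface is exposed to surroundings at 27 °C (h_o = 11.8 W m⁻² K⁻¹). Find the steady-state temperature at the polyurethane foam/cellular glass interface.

Treat each layer as a resistance in series:
  R'_brass = ln(0.0316/0.0253)/(2πk) = 0.2224/(2π·99.2) = 3.567×10^-4 m·K/W
  R'_polyurethane foam = ln(0.0554/0.0316)/(2πk) = 0.5614/(2π·0.0288) = 3.103 m·K/W
  R'_cellular glass = ln(0.0757/0.0554)/(2πk) = 0.3122/(2π·0.0563) = 0.8826 m·K/W
  R'_conv,out = 1/(2πr h) = 1/(2π·0.0757·11.8) = 0.1782 m·K/W
ΣR = 3.567×10^-4 + 3.103 + 0.8826 + 0.1782 = 4.164 m·K/W
Q' = ΔT/ΣR = (-163 °C − 27 °C)/4.164 = -45.63 W/m
From the inner boundary to the polyurethane foam/cellular glass interface, ΣR_partial = 3.103 m·K/W.
T_interface = T_in − Q'·ΣR_partial = -163 °C − (-45.63)(3.103) = -21.4 °C

T = -21.4 °C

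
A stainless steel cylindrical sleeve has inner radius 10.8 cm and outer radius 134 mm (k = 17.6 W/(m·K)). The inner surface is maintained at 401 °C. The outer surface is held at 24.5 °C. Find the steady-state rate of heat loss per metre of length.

Q' = 2πk·ΔT/ln(r₂/r₁) = 2π × 17.6 × 376.5 / ln(0.134/0.108) = 1.93×10^5 W/m

Q' = 193 kW/m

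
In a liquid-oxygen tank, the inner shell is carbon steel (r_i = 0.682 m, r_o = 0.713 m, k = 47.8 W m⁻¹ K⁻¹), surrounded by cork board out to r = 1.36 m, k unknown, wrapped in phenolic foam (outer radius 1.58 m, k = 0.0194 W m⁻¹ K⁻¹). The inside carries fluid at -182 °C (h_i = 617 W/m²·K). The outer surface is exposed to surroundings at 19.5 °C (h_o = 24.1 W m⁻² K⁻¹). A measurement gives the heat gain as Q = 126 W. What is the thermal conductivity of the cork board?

ΣR = ΔT/Q = |-182 − 19.5|/126 = 1.599 K/W
Known resistances:
  R_conv,in = 1/(4πr²h) = 1/(4π·0.682²·617) = 2.773×10^-4 K/W
  R_carbon steel = (1/0.682 − 1/0.713)/(4πk) = 0.06375/(4π·47.8) = 1.061×10^-4 K/W
  R_phenolic foam = (1/1.36 − 1/1.58)/(4πk) = 0.1024/(4π·0.0194) = 0.4200 K/W
  R_conv,out = 1/(4πr²h) = 1/(4π·1.58²·24.1) = 0.001323 K/W
R_cork board = ΣR − ΣR_known = 1.599 − 0.4217 = 1.177 K/W
(1/r₁−1/r₂)/(4πk) = 1.177 ⇒ k = 0.6672/(4π·1.177) = 0.0451 W/m·K

k = 0.0451 W/m·K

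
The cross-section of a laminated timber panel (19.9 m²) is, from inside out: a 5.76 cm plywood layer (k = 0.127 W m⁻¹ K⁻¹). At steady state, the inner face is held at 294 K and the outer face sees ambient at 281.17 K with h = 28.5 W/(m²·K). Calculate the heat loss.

Treat each layer as a resistance in series:
  R_plywood = L/(kA) = 0.0576/(0.127·19.9) = 0.02279 K/W
  R_conv,out = 1/(hA) = 1/(28.5·19.9) = 0.001763 K/W
ΣR = 0.02279 + 0.001763 = 0.02455 K/W
Q = ΔT/ΣR = (294 K − 281.17 K)/0.02455 = 523 W

Q = 523 W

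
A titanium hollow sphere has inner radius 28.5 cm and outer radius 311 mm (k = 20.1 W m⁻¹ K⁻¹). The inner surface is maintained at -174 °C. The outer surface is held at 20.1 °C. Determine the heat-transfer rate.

Q = 167 kW

Q = 4πk·ΔT/(1/r₁ − 1/r₂) = 4π × 20.1 × 194.1 / (1/0.285 − 1/0.311) = 1.67×10^5 W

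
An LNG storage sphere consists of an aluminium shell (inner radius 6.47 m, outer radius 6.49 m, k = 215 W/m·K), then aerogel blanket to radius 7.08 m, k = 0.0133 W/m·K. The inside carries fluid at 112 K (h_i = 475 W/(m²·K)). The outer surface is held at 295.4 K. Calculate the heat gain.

Treat each layer as a resistance in series:
  R_conv,in = 1/(4πr²h) = 1/(4π·6.47²·475) = 4.002×10^-6 K/W
  R_aluminium = (1/6.47 − 1/6.49)/(4πk) = 4.763×10^-4/(4π·215) = 1.763×10^-7 K/W
  R_aerogel blanket = (1/6.49 − 1/7.08)/(4πk) = 0.01284/(4π·0.0133) = 0.07683 K/W
ΣR = 4.002×10^-6 + 1.763×10^-7 + 0.07683 = 0.07683 K/W
Q = ΔT/ΣR = (112 K − 295.4 K)/0.07683 = -2390 W
(Negative Q ⇒ heat flows inward; heat gain = 2390 W.)

Q = 2.39 kW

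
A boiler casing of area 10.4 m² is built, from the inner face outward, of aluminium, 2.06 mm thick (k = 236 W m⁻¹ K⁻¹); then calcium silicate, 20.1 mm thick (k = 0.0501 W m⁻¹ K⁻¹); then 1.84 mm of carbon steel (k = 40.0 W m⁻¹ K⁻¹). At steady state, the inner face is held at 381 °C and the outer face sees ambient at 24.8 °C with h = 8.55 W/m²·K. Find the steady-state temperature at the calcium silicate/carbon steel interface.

Series thermal resistances, inner to outer:
  R_aluminium = L/(kA) = 0.00206/(236·10.4) = 8.393×10^-7 K/W
  R_calcium silicate = L/(kA) = 0.0201/(0.0501·10.4) = 0.03858 K/W
  R_carbon steel = L/(kA) = 0.00184/(40.0·10.4) = 4.423×10^-6 K/W
  R_conv,out = 1/(hA) = 1/(8.55·10.4) = 0.01125 K/W
ΣR = 8.393×10^-7 + 0.03858 + 4.423×10^-6 + 0.01125 = 0.04984 K/W
Q = ΔT/ΣR = (381 °C − 24.8 °C)/0.04984 = 7147 W
From the inner boundary to the calcium silicate/carbon steel interface, ΣR_partial = 0.03858 K/W.
T_interface = T_in − Q·ΣR_partial = 381 °C − (7147)(0.03858) = 105 °C

T = 105 °C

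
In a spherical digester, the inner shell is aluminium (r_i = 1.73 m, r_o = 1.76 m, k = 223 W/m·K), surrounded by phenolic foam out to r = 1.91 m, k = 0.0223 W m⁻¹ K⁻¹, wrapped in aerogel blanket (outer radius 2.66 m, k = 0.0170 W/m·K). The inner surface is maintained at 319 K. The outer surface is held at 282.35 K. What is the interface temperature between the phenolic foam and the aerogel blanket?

T = 312.1 K

Series thermal resistances, inner to outer:
  R_aluminium = (1/1.73 − 1/1.76)/(4πk) = 0.009853/(4π·223) = 3.516×10^-6 K/W
  R_phenolic foam = (1/1.76 − 1/1.91)/(4πk) = 0.04462/(4π·0.0223) = 0.1592 K/W
  R_aerogel blanket = (1/1.91 − 1/2.66)/(4πk) = 0.1476/(4π·0.0170) = 0.6910 K/W
ΣR = 3.516×10^-6 + 0.1592 + 0.6910 = 0.8502 K/W
Q = ΔT/ΣR = (319 K − 282.35 K)/0.8502 = 43.11 W
From the inner boundary to the phenolic foam/aerogel blanket interface, ΣR_partial = 0.1592 K/W.
T_interface = T_in − Q·ΣR_partial = 319 K − (43.11)(0.1592) = 312.1 K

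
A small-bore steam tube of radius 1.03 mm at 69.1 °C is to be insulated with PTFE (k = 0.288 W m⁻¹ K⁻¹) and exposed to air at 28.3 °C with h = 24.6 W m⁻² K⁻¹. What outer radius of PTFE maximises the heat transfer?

For a cylinder, r_cr = k_ins/h = 0.288/24.6 = 0.0117 m = 1.17 cm

r_cr = 1.17 cm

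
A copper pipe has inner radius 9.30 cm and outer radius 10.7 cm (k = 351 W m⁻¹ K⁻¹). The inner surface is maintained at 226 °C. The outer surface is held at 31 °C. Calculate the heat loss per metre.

Q' = 3070 kW/m

Q' = 2πk·ΔT/ln(r₂/r₁) = 2π × 351 × 195 / ln(0.107/0.0930) = 3.07×10^6 W/m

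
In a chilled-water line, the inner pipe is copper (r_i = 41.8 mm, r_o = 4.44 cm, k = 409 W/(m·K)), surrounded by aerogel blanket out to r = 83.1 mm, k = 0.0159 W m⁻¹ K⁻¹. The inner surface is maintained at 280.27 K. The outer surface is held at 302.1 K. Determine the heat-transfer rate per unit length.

Q' = 3.48 W/m

Treat each layer as a resistance in series:
  R'_copper = ln(0.0444/0.0418)/(2πk) = 0.06034/(2π·409) = 2.348×10^-5 m·K/W
  R'_aerogel blanket = ln(0.0831/0.0444)/(2πk) = 0.6268/(2π·0.0159) = 6.274 m·K/W
ΣR = 2.348×10^-5 + 6.274 = 6.274 m·K/W
Q' = ΔT/ΣR = (280.27 K − 302.1 K)/6.274 = -3.48 W/m
(Negative Q' ⇒ heat flows inward; heat gain = 3.48 W/m.)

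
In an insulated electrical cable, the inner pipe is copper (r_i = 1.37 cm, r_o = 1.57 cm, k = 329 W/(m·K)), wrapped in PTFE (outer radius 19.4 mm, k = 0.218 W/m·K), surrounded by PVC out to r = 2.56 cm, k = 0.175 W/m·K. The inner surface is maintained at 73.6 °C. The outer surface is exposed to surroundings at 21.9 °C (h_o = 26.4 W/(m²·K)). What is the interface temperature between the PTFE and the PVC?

Resistance network (inner→outer):
  R'_copper = ln(0.0157/0.0137)/(2πk) = 0.1363/(2π·329) = 6.592×10^-5 m·K/W
  R'_PTFE = ln(0.0194/0.0157)/(2πk) = 0.2116/(2π·0.218) = 0.1545 m·K/W
  R'_PVC = ln(0.0256/0.0194)/(2πk) = 0.2773/(2π·0.175) = 0.2522 m·K/W
  R'_conv,out = 1/(2πr h) = 1/(2π·0.0256·26.4) = 0.2355 m·K/W
ΣR = 6.592×10^-5 + 0.1545 + 0.2522 + 0.2355 = 0.6423 m·K/W
Q' = ΔT/ΣR = (73.6 °C − 21.9 °C)/0.6423 = 80.49 W/m
From the inner boundary to the PTFE/PVC interface, ΣR_partial = 0.1546 m·K/W.
T_interface = T_in − Q'·ΣR_partial = 73.6 °C − (80.49)(0.1546) = 61.2 °C

T = 61.2 °C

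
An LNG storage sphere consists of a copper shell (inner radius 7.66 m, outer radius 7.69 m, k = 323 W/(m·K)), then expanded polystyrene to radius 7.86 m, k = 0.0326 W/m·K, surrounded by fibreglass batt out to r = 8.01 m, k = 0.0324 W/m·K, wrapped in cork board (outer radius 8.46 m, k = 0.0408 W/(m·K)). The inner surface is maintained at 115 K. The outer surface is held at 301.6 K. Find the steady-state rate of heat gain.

Q = 7.27 kW

Resistance network (inner→outer):
  R_copper = (1/7.66 − 1/7.69)/(4πk) = 5.093×10^-4/(4π·323) = 1.255×10^-7 K/W
  R_expanded polystyrene = (1/7.69 − 1/7.86)/(4πk) = 0.002813/(4π·0.0326) = 0.006866 K/W
  R_fibreglass batt = (1/7.86 − 1/8.01)/(4πk) = 0.002383/(4π·0.0324) = 0.005852 K/W
  R_cork board = (1/8.01 − 1/8.46)/(4πk) = 0.006641/(4π·0.0408) = 0.01295 K/W
ΣR = 1.255×10^-7 + 0.006866 + 0.005852 + 0.01295 = 0.02567 K/W
Q = ΔT/ΣR = (115 K − 301.6 K)/0.02567 = -7270 W
(Negative Q ⇒ heat flows inward; heat gain = 7270 W.)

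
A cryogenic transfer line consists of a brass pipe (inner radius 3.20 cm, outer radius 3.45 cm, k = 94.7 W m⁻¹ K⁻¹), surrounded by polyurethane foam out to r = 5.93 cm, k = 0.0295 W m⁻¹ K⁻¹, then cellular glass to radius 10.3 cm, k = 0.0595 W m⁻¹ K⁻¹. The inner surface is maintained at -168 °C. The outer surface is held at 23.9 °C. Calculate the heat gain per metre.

Treat each layer as a resistance in series:
  R'_brass = ln(0.0345/0.0320)/(2πk) = 0.07522/(2π·94.7) = 1.264×10^-4 m·K/W
  R'_polyurethane foam = ln(0.0593/0.0345)/(2πk) = 0.5416/(2π·0.0295) = 2.922 m·K/W
  R'_cellular glass = ln(0.103/0.0593)/(2πk) = 0.5521/(2π·0.0595) = 1.477 m·K/W
ΣR = 1.264×10^-4 + 2.922 + 1.477 = 4.399 m·K/W
Q' = ΔT/ΣR = (-168 °C − 23.9 °C)/4.399 = -43.6 W/m
(Negative Q' ⇒ heat flows inward; heat gain = 43.6 W/m.)

Q' = 43.6 W/m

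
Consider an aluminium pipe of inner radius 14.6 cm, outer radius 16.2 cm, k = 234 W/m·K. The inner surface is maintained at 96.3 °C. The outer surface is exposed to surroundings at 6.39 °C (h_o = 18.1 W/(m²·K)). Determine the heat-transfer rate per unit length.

Q' = 1650 W/m

Treat each layer as a resistance in series:
  R'_aluminium = ln(0.162/0.146)/(2πk) = 0.1040/(2π·234) = 7.073×10^-5 m·K/W
  R'_conv,out = 1/(2πr h) = 1/(2π·0.162·18.1) = 0.05428 m·K/W
ΣR = 7.073×10^-5 + 0.05428 = 0.05435 m·K/W
Q' = ΔT/ΣR = (96.3 °C − 6.39 °C)/0.05435 = 1650 W/m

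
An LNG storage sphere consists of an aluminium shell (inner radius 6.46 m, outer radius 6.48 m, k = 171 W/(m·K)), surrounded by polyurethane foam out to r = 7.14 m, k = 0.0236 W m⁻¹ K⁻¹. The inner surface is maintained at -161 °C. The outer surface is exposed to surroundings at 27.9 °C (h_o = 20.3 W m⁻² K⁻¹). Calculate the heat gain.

Resistance network (inner→outer):
  R_aluminium = (1/6.46 − 1/6.48)/(4πk) = 4.778×10^-4/(4π·171) = 2.223×10^-7 K/W
  R_polyurethane foam = (1/6.48 − 1/7.14)/(4πk) = 0.01426/(4π·0.0236) = 0.04810 K/W
  R_conv,out = 1/(4πr²h) = 1/(4π·7.14²·20.3) = 7.689×10^-5 K/W
ΣR = 2.223×10^-7 + 0.04810 + 7.689×10^-5 = 0.04818 K/W
Q = ΔT/ΣR = (-161 °C − 27.9 °C)/0.04818 = -3920 W
(Negative Q ⇒ heat flows inward; heat gain = 3920 W.)

Q = 3.92 kW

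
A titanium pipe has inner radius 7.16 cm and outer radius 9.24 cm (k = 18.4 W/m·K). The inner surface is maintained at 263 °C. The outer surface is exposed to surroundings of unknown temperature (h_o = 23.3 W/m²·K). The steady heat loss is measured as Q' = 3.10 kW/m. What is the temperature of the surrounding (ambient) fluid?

T_out = 27.0 °C

Sum the resistances:
  R'_titanium = ln(0.0924/0.0716)/(2πk) = 0.2550/(2π·18.4) = 0.002206 m·K/W
  R'_conv,out = 1/(2πr h) = 1/(2π·0.0924·23.3) = 0.07393 m·K/W
ΣR = 0.07613 m·K/W
ΔT = Q'·ΣR = 3100 × 0.07613 = 236.0 K
Heat flows outward, so T_out = T_in − ΔT = 263 − 236.0 = 27.0 °C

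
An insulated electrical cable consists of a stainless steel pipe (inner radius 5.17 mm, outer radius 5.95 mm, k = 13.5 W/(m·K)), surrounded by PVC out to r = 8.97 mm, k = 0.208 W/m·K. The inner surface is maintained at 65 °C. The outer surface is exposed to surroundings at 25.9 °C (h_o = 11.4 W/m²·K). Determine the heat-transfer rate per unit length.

Q' = 20.9 W/m

Treat each layer as a resistance in series:
  R'_stainless steel = ln(0.00595/0.00517)/(2πk) = 0.1405/(2π·13.5) = 0.001657 m·K/W
  R'_PVC = ln(0.00897/0.00595)/(2πk) = 0.4105/(2π·0.208) = 0.3141 m·K/W
  R'_conv,out = 1/(2πr h) = 1/(2π·0.00897·11.4) = 1.556 m·K/W
ΣR = 0.001657 + 0.3141 + 1.556 = 1.872 m·K/W
Q' = ΔT/ΣR = (65 °C − 25.9 °C)/1.872 = 20.9 W/m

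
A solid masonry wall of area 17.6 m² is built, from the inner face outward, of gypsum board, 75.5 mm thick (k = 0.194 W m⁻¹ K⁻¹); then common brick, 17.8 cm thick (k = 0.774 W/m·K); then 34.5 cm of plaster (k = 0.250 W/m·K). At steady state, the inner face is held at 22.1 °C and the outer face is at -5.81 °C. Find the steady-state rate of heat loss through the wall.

Q = 246 W

Series thermal resistances, inner to outer:
  R_gypsum board = L/(kA) = 0.0755/(0.194·17.6) = 0.02211 K/W
  R_common brick = L/(kA) = 0.178/(0.774·17.6) = 0.01307 K/W
  R_plaster = L/(kA) = 0.345/(0.250·17.6) = 0.07841 K/W
ΣR = 0.02211 + 0.01307 + 0.07841 = 0.1136 K/W
Q = ΔT/ΣR = (22.1 °C − -5.81 °C)/0.1136 = 246 W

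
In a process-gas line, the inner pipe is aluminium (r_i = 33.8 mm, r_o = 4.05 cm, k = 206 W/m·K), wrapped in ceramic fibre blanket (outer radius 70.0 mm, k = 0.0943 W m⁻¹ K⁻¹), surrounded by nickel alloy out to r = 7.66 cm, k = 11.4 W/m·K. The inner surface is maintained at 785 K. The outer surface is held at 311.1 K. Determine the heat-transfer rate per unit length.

Treat each layer as a resistance in series:
  R'_aluminium = ln(0.0405/0.0338)/(2πk) = 0.1808/(2π·206) = 1.397×10^-4 m·K/W
  R'_ceramic fibre blanket = ln(0.0700/0.0405)/(2πk) = 0.5472/(2π·0.0943) = 0.9235 m·K/W
  R'_nickel alloy = ln(0.0766/0.0700)/(2πk) = 0.09010/(2π·11.4) = 0.001258 m·K/W
ΣR = 1.397×10^-4 + 0.9235 + 0.001258 = 0.9249 m·K/W
Q' = ΔT/ΣR = (785 K − 311.1 K)/0.9249 = 512 W/m

Q' = 512 W/m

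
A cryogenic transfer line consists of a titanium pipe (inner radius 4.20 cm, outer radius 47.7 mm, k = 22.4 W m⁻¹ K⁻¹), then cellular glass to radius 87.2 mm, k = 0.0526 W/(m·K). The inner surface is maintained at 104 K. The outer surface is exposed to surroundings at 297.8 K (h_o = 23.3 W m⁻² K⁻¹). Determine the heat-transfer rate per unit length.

Q' = 102 W/m

Treat each layer as a resistance in series:
  R'_titanium = ln(0.0477/0.0420)/(2πk) = 0.1273/(2π·22.4) = 9.042×10^-4 m·K/W
  R'_cellular glass = ln(0.0872/0.0477)/(2πk) = 0.6033/(2π·0.0526) = 1.825 m·K/W
  R'_conv,out = 1/(2πr h) = 1/(2π·0.0872·23.3) = 0.07833 m·K/W
ΣR = 9.042×10^-4 + 1.825 + 0.07833 = 1.904 m·K/W
Q' = ΔT/ΣR = (104 K − 297.8 K)/1.904 = -102 W/m
(Negative Q' ⇒ heat flows inward; heat gain = 102 W/m.)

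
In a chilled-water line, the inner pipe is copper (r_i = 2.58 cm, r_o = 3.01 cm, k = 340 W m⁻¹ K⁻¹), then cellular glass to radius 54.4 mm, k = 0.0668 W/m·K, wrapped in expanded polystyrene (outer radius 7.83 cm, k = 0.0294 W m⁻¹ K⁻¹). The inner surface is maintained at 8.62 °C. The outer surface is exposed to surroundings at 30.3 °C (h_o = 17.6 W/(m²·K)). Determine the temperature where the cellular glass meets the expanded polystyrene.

T = 17.4 °C

Treat each layer as a resistance in series:
  R'_copper = ln(0.0301/0.0258)/(2πk) = 0.1542/(2π·340) = 7.216×10^-5 m·K/W
  R'_cellular glass = ln(0.0544/0.0301)/(2πk) = 0.5918/(2π·0.0668) = 1.410 m·K/W
  R'_expanded polystyrene = ln(0.0783/0.0544)/(2πk) = 0.3642/(2π·0.0294) = 1.971 m·K/W
  R'_conv,out = 1/(2πr h) = 1/(2π·0.0783·17.6) = 0.1155 m·K/W
ΣR = 7.216×10^-5 + 1.410 + 1.971 + 0.1155 = 3.497 m·K/W
Q' = ΔT/ΣR = (8.62 °C − 30.3 °C)/3.497 = -6.200 W/m
From the inner boundary to the cellular glass/expanded polystyrene interface, ΣR_partial = 1.410 m·K/W.
T_interface = T_in − Q'·ΣR_partial = 8.62 °C − (-6.200)(1.410) = 17.4 °C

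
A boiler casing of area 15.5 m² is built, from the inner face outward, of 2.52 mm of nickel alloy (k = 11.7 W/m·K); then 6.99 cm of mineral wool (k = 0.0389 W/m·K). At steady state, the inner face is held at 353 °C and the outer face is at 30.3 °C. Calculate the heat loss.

Q = 2.78 kW

Resistance network (inner→outer):
  R_nickel alloy = L/(kA) = 0.00252/(11.7·15.5) = 1.390×10^-5 K/W
  R_mineral wool = L/(kA) = 0.0699/(0.0389·15.5) = 0.1159 K/W
ΣR = 1.390×10^-5 + 0.1159 = 0.1159 K/W
Q = ΔT/ΣR = (353 °C − 30.3 °C)/0.1159 = 2780 W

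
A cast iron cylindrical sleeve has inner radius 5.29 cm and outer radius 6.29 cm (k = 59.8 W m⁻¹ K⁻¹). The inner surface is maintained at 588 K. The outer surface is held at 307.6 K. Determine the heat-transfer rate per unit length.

Q' = 2πk·ΔT/ln(r₂/r₁) = 2π × 59.8 × 280.4 / ln(0.0629/0.0529) = 6.08×10^5 W/m

Q' = 608 kW/m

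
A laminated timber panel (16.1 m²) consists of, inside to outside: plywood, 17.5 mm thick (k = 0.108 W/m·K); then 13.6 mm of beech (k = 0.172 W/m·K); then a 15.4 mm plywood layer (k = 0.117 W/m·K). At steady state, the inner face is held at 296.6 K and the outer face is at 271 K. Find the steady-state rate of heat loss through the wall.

Resistance network (inner→outer):
  R_plywood = L/(kA) = 0.0175/(0.108·16.1) = 0.01006 K/W
  R_beech = L/(kA) = 0.0136/(0.172·16.1) = 0.004911 K/W
  R_plywood = L/(kA) = 0.0154/(0.117·16.1) = 0.008175 K/W
ΣR = 0.01006 + 0.004911 + 0.008175 = 0.02315 K/W
Q = ΔT/ΣR = (296.6 K − 271 K)/0.02315 = 1110 W

Q = 1110 W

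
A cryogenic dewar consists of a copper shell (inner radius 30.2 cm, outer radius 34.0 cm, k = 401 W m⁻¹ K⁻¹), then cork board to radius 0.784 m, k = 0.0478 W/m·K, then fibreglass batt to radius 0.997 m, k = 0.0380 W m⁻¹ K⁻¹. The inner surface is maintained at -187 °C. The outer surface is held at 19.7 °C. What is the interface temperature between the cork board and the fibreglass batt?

T = -15.6 °C

Resistance network (inner→outer):
  R_copper = (1/0.302 − 1/0.340)/(4πk) = 0.3701/(4π·401) = 7.344×10^-5 K/W
  R_cork board = (1/0.340 − 1/0.784)/(4πk) = 1.666/(4π·0.0478) = 2.773 K/W
  R_fibreglass batt = (1/0.784 − 1/0.997)/(4πk) = 0.2725/(4π·0.0380) = 0.5707 K/W
ΣR = 7.344×10^-5 + 2.773 + 0.5707 = 3.344 K/W
Q = ΔT/ΣR = (-187 °C − 19.7 °C)/3.344 = -61.81 W
From the inner boundary to the cork board/fibreglass batt interface, ΣR_partial = 2.773 K/W.
T_interface = T_in − Q·ΣR_partial = -187 °C − (-61.81)(2.773) = -15.6 °C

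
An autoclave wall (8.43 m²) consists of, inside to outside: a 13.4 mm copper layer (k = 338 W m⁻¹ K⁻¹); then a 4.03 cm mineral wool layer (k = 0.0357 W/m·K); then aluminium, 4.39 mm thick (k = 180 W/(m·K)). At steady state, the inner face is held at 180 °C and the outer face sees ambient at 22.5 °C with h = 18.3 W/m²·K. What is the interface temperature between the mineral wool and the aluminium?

Series thermal resistances, inner to outer:
  R_copper = L/(kA) = 0.0134/(338·8.43) = 4.703×10^-6 K/W
  R_mineral wool = L/(kA) = 0.0403/(0.0357·8.43) = 0.1339 K/W
  R_aluminium = L/(kA) = 0.00439/(180·8.43) = 2.893×10^-6 K/W
  R_conv,out = 1/(hA) = 1/(18.3·8.43) = 0.006482 K/W
ΣR = 4.703×10^-6 + 0.1339 + 2.893×10^-6 + 0.006482 = 0.1404 K/W
Q = ΔT/ΣR = (180 °C − 22.5 °C)/0.1404 = 1122 W
From the inner boundary to the mineral wool/aluminium interface, ΣR_partial = 0.1339 K/W.
T_interface = T_in − Q·ΣR_partial = 180 °C − (1122)(0.1339) = 29.8 °C

T = 29.8 °C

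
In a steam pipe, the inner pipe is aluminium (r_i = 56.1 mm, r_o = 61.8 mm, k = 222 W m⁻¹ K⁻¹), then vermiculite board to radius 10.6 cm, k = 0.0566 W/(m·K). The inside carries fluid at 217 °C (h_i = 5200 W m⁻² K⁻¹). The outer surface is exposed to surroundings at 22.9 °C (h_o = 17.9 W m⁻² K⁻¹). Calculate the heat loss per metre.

Q' = 121 W/m

Treat each layer as a resistance in series:
  R'_conv,in = 1/(2πr h) = 1/(2π·0.0561·5200) = 5.456×10^-4 m·K/W
  R'_aluminium = ln(0.0618/0.0561)/(2πk) = 0.09677/(2π·222) = 6.937×10^-5 m·K/W
  R'_vermiculite board = ln(0.106/0.0618)/(2πk) = 0.5395/(2π·0.0566) = 1.517 m·K/W
  R'_conv,out = 1/(2πr h) = 1/(2π·0.106·17.9) = 0.08388 m·K/W
ΣR = 5.456×10^-4 + 6.937×10^-5 + 1.517 + 0.08388 = 1.601 m·K/W
Q' = ΔT/ΣR = (217 °C − 22.9 °C)/1.601 = 121 W/m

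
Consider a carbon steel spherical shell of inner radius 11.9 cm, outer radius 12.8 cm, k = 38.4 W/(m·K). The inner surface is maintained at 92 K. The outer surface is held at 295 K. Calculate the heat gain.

Q = 4πk·ΔT/(1/r₁ − 1/r₂) = 4π × 38.4 × 203 / (1/0.119 − 1/0.128) = 1.66×10^5 W

Q = 1.66×10^5 W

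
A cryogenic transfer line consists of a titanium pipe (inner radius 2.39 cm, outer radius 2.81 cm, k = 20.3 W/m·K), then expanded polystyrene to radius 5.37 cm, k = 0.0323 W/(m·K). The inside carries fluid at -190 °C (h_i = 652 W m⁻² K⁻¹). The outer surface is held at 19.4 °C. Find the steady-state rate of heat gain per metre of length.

Q' = 65.4 W/m

Series thermal resistances, inner to outer:
  R'_conv,in = 1/(2πr h) = 1/(2π·0.0239·652) = 0.01021 m·K/W
  R'_titanium = ln(0.0281/0.0239)/(2πk) = 0.1619/(2π·20.3) = 0.001269 m·K/W
  R'_expanded polystyrene = ln(0.0537/0.0281)/(2πk) = 0.6476/(2π·0.0323) = 3.191 m·K/W
ΣR = 0.01021 + 0.001269 + 3.191 = 3.202 m·K/W
Q' = ΔT/ΣR = (-190 °C − 19.4 °C)/3.202 = -65.4 W/m
(Negative Q' ⇒ heat flows inward; heat gain = 65.4 W/m.)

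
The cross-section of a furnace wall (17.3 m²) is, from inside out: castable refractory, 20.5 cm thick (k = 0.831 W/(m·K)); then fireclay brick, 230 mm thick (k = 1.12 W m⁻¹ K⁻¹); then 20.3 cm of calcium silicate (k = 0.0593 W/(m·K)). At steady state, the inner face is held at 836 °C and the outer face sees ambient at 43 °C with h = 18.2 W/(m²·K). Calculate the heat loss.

Series thermal resistances, inner to outer:
  R_castable refractory = L/(kA) = 0.205/(0.831·17.3) = 0.01426 K/W
  R_fireclay brick = L/(kA) = 0.230/(1.12·17.3) = 0.01187 K/W
  R_calcium silicate = L/(kA) = 0.203/(0.0593·17.3) = 0.1979 K/W
  R_conv,out = 1/(hA) = 1/(18.2·17.3) = 0.003176 K/W
ΣR = 0.01426 + 0.01187 + 0.1979 + 0.003176 = 0.2272 K/W
Q = ΔT/ΣR = (836 °C − 43 °C)/0.2272 = 3490 W

Q = 3.49 kW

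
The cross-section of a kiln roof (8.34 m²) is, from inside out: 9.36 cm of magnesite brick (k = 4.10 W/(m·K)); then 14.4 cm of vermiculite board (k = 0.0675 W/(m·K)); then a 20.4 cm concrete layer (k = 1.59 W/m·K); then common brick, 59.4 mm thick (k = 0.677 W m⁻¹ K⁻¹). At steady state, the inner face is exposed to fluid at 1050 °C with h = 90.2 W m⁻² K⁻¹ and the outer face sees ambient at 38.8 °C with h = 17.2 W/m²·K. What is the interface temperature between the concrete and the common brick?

T = 99 °C

Treat each layer as a resistance in series:
  R_conv,in = 1/(hA) = 1/(90.2·8.34) = 0.001329 K/W
  R_magnesite brick = L/(kA) = 0.0936/(4.10·8.34) = 0.002737 K/W
  R_vermiculite board = L/(kA) = 0.144/(0.0675·8.34) = 0.2558 K/W
  R_concrete = L/(kA) = 0.204/(1.59·8.34) = 0.01538 K/W
  R_common brick = L/(kA) = 0.0594/(0.677·8.34) = 0.01052 K/W
  R_conv,out = 1/(hA) = 1/(17.2·8.34) = 0.006971 K/W
ΣR = 0.001329 + 0.002737 + 0.2558 + 0.01538 + 0.01052 + 0.006971 = 0.2927 K/W
Q = ΔT/ΣR = (1050 °C − 38.8 °C)/0.2927 = 3455 W
From the inner boundary to the concrete/common brick interface, ΣR_partial = 0.2752 K/W.
T_interface = T_in − Q·ΣR_partial = 1050 °C − (3455)(0.2752) = 99 °C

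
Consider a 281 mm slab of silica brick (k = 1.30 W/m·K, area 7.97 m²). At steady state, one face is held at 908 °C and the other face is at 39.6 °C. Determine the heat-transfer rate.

Q = 32000 W

Q = kA·ΔT/L = 1.30 × 7.97 × |908 °C − 39.6 °C| / 0.281 = 32000 W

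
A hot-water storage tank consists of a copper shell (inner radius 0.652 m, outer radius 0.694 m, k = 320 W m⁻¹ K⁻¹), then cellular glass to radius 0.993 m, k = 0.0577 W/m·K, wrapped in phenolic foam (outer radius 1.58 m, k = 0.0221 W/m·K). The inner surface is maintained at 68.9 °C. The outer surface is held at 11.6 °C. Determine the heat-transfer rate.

Q = 29.5 W

Series thermal resistances, inner to outer:
  R_copper = (1/0.652 − 1/0.694)/(4πk) = 0.09282/(4π·320) = 2.308×10^-5 K/W
  R_cellular glass = (1/0.694 − 1/0.993)/(4πk) = 0.4339/(4π·0.0577) = 0.5984 K/W
  R_phenolic foam = (1/0.993 − 1/1.58)/(4πk) = 0.3741/(4π·0.0221) = 1.347 K/W
ΣR = 2.308×10^-5 + 0.5984 + 1.347 = 1.945 K/W
Q = ΔT/ΣR = (68.9 °C − 11.6 °C)/1.945 = 29.5 W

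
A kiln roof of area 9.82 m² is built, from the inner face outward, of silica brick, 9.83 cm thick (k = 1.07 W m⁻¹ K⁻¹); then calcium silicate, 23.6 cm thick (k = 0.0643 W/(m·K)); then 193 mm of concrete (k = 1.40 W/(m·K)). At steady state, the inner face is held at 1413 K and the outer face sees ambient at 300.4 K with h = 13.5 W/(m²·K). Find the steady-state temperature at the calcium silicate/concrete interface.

T = 360 K

Treat each layer as a resistance in series:
  R_silica brick = L/(kA) = 0.0983/(1.07·9.82) = 0.009355 K/W
  R_calcium silicate = L/(kA) = 0.236/(0.0643·9.82) = 0.3738 K/W
  R_concrete = L/(kA) = 0.193/(1.40·9.82) = 0.01404 K/W
  R_conv,out = 1/(hA) = 1/(13.5·9.82) = 0.007543 K/W
ΣR = 0.009355 + 0.3738 + 0.01404 + 0.007543 = 0.4047 K/W
Q = ΔT/ΣR = (1413 K − 300.4 K)/0.4047 = 2749 W
From the inner boundary to the calcium silicate/concrete interface, ΣR_partial = 0.3832 K/W.
T_interface = T_in − Q·ΣR_partial = 1413 K − (2749)(0.3832) = 360 K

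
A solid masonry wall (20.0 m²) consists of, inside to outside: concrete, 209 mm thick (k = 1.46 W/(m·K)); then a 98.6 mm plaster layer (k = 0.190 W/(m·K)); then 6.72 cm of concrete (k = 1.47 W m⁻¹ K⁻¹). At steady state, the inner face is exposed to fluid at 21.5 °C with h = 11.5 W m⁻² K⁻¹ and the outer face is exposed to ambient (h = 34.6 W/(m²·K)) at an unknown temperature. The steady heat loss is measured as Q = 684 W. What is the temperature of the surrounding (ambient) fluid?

Series resistances:
  R_conv,in = 1/(hA) = 1/(11.5·20.0) = 0.004348 K/W
  R_concrete = L/(kA) = 0.209/(1.46·20.0) = 0.007158 K/W
  R_plaster = L/(kA) = 0.0986/(0.190·20.0) = 0.02595 K/W
  R_concrete = L/(kA) = 0.0672/(1.47·20.0) = 0.002286 K/W
  R_conv,out = 1/(hA) = 1/(34.6·20.0) = 0.001445 K/W
ΣR = 0.04118 K/W
ΔT = Q·ΣR = 684 × 0.04118 = 28.17 K
Heat flows outward, so T_out = T_in − ΔT = 21.5 − 28.17 = -6.67 °C

T_out = -6.67 °C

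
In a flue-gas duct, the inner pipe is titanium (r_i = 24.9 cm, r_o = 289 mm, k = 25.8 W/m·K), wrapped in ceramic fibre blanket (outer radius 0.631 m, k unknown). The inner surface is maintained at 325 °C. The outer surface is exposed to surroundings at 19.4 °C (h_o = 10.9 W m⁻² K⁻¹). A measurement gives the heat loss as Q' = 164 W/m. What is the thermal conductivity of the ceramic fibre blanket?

ΣR = ΔT/Q' = |325 − 19.4|/164 = 1.863 m·K/W
Known resistances:
  R'_titanium = ln(0.289/0.249)/(2πk) = 0.1490/(2π·25.8) = 9.190×10^-4 m·K/W
  R'_conv,out = 1/(2πr h) = 1/(2π·0.631·10.9) = 0.02314 m·K/W
R_ceramic fibre blanket = ΣR − ΣR_known = 1.863 − 0.02406 = 1.839 m·K/W
ln(r₂/r₁)/(2πk) = 1.839 ⇒ k = 0.7809/(2π·1.839) = 0.0676 W/m·K

k = 0.0676 W/m·K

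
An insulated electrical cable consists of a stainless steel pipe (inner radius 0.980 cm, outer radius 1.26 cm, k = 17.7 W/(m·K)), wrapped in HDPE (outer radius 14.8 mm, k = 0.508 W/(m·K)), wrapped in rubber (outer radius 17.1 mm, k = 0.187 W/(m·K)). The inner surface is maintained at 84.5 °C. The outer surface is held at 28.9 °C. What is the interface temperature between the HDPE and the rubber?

T = 67.8 °C

Series thermal resistances, inner to outer:
  R'_stainless steel = ln(0.0126/0.00980)/(2πk) = 0.2513/(2π·17.7) = 0.002260 m·K/W
  R'_HDPE = ln(0.0148/0.0126)/(2πk) = 0.1609/(2π·0.508) = 0.05042 m·K/W
  R'_rubber = ln(0.0171/0.0148)/(2πk) = 0.1445/(2π·0.187) = 0.1229 m·K/W
ΣR = 0.002260 + 0.05042 + 0.1229 = 0.1756 m·K/W
Q' = ΔT/ΣR = (84.5 °C − 28.9 °C)/0.1756 = 316.6 W/m
From the inner boundary to the HDPE/rubber interface, ΣR_partial = 0.05268 m·K/W.
T_interface = T_in − Q'·ΣR_partial = 84.5 °C − (316.6)(0.05268) = 67.8 °C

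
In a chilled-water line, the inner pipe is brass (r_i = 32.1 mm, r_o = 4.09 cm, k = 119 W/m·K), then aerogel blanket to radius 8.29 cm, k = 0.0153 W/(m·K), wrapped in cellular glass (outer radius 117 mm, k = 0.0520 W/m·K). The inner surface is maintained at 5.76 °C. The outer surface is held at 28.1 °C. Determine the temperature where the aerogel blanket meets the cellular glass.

T = 25.3 °C

Resistance network (inner→outer):
  R'_brass = ln(0.0409/0.0321)/(2πk) = 0.2423/(2π·119) = 3.240×10^-4 m·K/W
  R'_aerogel blanket = ln(0.0829/0.0409)/(2πk) = 0.7065/(2π·0.0153) = 7.349 m·K/W
  R'_cellular glass = ln(0.117/0.0829)/(2πk) = 0.3445/(2π·0.0520) = 1.055 m·K/W
ΣR = 3.240×10^-4 + 7.349 + 1.055 = 8.404 m·K/W
Q' = ΔT/ΣR = (5.76 °C − 28.1 °C)/8.404 = -2.658 W/m
From the inner boundary to the aerogel blanket/cellular glass interface, ΣR_partial = 7.349 m·K/W.
T_interface = T_in − Q'·ΣR_partial = 5.76 °C − (-2.658)(7.349) = 25.3 °C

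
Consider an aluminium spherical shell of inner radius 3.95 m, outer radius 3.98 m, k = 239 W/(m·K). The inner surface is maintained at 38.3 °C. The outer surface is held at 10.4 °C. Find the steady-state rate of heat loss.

Q = 43900 kW

Q = 4πk·ΔT/(1/r₁ − 1/r₂) = 4π × 239 × 27.9 / (1/3.95 − 1/3.98) = 4.39×10^7 W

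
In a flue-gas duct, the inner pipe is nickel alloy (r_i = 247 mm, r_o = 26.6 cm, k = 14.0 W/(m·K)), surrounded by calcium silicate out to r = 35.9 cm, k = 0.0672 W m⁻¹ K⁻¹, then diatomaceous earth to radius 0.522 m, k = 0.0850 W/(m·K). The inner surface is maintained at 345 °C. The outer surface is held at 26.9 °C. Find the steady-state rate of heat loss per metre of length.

Resistance network (inner→outer):
  R'_nickel alloy = ln(0.266/0.247)/(2πk) = 0.07411/(2π·14.0) = 8.425×10^-4 m·K/W
  R'_calcium silicate = ln(0.359/0.266)/(2πk) = 0.2998/(2π·0.0672) = 0.7101 m·K/W
  R'_diatomaceous earth = ln(0.522/0.359)/(2πk) = 0.3743/(2π·0.0850) = 0.7009 m·K/W
ΣR = 8.425×10^-4 + 0.7101 + 0.7009 = 1.412 m·K/W
Q' = ΔT/ΣR = (345 °C − 26.9 °C)/1.412 = 225 W/m

Q' = 225 W/m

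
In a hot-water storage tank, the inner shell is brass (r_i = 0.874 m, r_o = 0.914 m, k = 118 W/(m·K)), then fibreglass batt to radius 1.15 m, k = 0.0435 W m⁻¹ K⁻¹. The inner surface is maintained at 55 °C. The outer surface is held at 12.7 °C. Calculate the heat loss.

Resistance network (inner→outer):
  R_brass = (1/0.874 − 1/0.914)/(4πk) = 0.05007/(4π·118) = 3.377×10^-5 K/W
  R_fibreglass batt = (1/0.914 − 1/1.15)/(4πk) = 0.2245/(4π·0.0435) = 0.4107 K/W
ΣR = 3.377×10^-5 + 0.4107 = 0.4107 K/W
Q = ΔT/ΣR = (55 °C − 12.7 °C)/0.4107 = 103 W

Q = 103 W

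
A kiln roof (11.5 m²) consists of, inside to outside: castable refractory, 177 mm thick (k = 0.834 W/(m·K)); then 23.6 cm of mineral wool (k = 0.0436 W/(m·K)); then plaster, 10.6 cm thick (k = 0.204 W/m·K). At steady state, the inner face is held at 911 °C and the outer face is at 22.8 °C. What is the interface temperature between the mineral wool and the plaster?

Resistance network (inner→outer):
  R_castable refractory = L/(kA) = 0.177/(0.834·11.5) = 0.01845 K/W
  R_mineral wool = L/(kA) = 0.236/(0.0436·11.5) = 0.4707 K/W
  R_plaster = L/(kA) = 0.106/(0.204·11.5) = 0.04518 K/W
ΣR = 0.01845 + 0.4707 + 0.04518 = 0.5343 K/W
Q = ΔT/ΣR = (911 °C − 22.8 °C)/0.5343 = 1662 W
From the inner boundary to the mineral wool/plaster interface, ΣR_partial = 0.4892 K/W.
T_interface = T_in − Q·ΣR_partial = 911 °C − (1662)(0.4892) = 97.9 °C

T = 97.9 °C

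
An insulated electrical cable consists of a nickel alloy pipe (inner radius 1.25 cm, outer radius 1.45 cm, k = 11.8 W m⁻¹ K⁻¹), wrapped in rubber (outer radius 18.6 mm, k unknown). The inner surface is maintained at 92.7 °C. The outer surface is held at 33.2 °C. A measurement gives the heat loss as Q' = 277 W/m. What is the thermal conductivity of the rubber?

k = 0.186 W/m·K

ΣR = ΔT/Q' = |92.7 − 33.2|/277 = 0.2148 m·K/W
Known resistances:
  R'_nickel alloy = ln(0.0145/0.0125)/(2πk) = 0.1484/(2π·11.8) = 0.002002 m·K/W
R_rubber = ΣR − ΣR_known = 0.2148 − 0.002002 = 0.2128 m·K/W
ln(r₂/r₁)/(2πk) = 0.2128 ⇒ k = 0.2490/(2π·0.2128) = 0.186 W/m·K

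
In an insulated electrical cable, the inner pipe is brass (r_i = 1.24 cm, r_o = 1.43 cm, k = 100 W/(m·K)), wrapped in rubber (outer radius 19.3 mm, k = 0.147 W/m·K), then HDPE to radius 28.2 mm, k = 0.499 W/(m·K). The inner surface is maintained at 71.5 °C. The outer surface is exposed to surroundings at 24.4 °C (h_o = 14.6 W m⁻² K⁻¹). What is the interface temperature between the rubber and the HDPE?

Series thermal resistances, inner to outer:
  R'_brass = ln(0.0143/0.0124)/(2πk) = 0.1426/(2π·100) = 2.269×10^-4 m·K/W
  R'_rubber = ln(0.0193/0.0143)/(2πk) = 0.2998/(2π·0.147) = 0.3246 m·K/W
  R'_HDPE = ln(0.0282/0.0193)/(2πk) = 0.3792/(2π·0.499) = 0.1210 m·K/W
  R'_conv,out = 1/(2πr h) = 1/(2π·0.0282·14.6) = 0.3866 m·K/W
ΣR = 2.269×10^-4 + 0.3246 + 0.1210 + 0.3866 = 0.8324 m·K/W
Q' = ΔT/ΣR = (71.5 °C − 24.4 °C)/0.8324 = 56.58 W/m
From the inner boundary to the rubber/HDPE interface, ΣR_partial = 0.3248 m·K/W.
T_interface = T_in − Q'·ΣR_partial = 71.5 °C − (56.58)(0.3248) = 53.1 °C

T = 53.1 °C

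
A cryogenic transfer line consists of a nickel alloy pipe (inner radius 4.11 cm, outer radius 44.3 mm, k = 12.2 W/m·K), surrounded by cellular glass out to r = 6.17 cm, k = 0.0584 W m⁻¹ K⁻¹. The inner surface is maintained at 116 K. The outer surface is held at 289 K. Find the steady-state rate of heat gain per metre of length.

Series thermal resistances, inner to outer:
  R'_nickel alloy = ln(0.0443/0.0411)/(2πk) = 0.07498/(2π·12.2) = 9.781×10^-4 m·K/W
  R'_cellular glass = ln(0.0617/0.0443)/(2πk) = 0.3313/(2π·0.0584) = 0.9029 m·K/W
ΣR = 9.781×10^-4 + 0.9029 = 0.9039 m·K/W
Q' = ΔT/ΣR = (116 K − 289 K)/0.9039 = -191 W/m
(Negative Q' ⇒ heat flows inward; heat gain = 191 W/m.)

Q' = 191 W/m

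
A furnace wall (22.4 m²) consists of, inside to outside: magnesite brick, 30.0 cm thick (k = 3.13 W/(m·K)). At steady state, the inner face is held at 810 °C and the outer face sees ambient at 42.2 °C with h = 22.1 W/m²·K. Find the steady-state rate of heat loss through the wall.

Treat each layer as a resistance in series:
  R_magnesite brick = L/(kA) = 0.300/(3.13·22.4) = 0.004279 K/W
  R_conv,out = 1/(hA) = 1/(22.1·22.4) = 0.002020 K/W
ΣR = 0.004279 + 0.002020 = 0.006299 K/W
Q = ΔT/ΣR = (810 °C − 42.2 °C)/0.006299 = 1.22×10^5 W

Q = 122 kW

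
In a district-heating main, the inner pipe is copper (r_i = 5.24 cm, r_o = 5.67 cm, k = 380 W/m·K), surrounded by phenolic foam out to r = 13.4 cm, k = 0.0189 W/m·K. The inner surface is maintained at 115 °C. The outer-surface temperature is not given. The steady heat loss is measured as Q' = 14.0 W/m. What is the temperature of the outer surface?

T_out = 13.6 °C

Series resistances:
  R'_copper = ln(0.0567/0.0524)/(2πk) = 0.07887/(2π·380) = 3.303×10^-5 m·K/W
  R'_phenolic foam = ln(0.134/0.0567)/(2πk) = 0.8601/(2π·0.0189) = 7.243 m·K/W
ΣR = 7.243 m·K/W
ΔT = Q'·ΣR = 14.0 × 7.243 = 101.4 K
Heat flows outward, so T_out = T_in − ΔT = 115 − 101.4 = 13.6 °C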